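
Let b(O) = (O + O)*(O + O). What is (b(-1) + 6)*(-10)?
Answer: -100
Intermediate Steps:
b(O) = 4*O**2 (b(O) = (2*O)*(2*O) = 4*O**2)
(b(-1) + 6)*(-10) = (4*(-1)**2 + 6)*(-10) = (4*1 + 6)*(-10) = (4 + 6)*(-10) = 10*(-10) = -100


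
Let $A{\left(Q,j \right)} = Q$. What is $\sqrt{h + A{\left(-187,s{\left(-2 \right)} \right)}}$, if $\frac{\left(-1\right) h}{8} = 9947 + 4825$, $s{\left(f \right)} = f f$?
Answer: $i \sqrt{118363} \approx 344.04 i$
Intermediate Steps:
$s{\left(f \right)} = f^{2}$
$h = -118176$ ($h = - 8 \left(9947 + 4825\right) = \left(-8\right) 14772 = -118176$)
$\sqrt{h + A{\left(-187,s{\left(-2 \right)} \right)}} = \sqrt{-118176 - 187} = \sqrt{-118363} = i \sqrt{118363}$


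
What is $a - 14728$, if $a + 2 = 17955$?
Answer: $3225$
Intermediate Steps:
$a = 17953$ ($a = -2 + 17955 = 17953$)
$a - 14728 = 17953 - 14728 = 3225$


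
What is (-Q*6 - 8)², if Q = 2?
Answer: 400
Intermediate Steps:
(-Q*6 - 8)² = (-1*2*6 - 8)² = (-2*6 - 8)² = (-12 - 8)² = (-20)² = 400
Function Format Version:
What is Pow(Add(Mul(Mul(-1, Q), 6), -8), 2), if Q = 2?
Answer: 400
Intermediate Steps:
Pow(Add(Mul(Mul(-1, Q), 6), -8), 2) = Pow(Add(Mul(Mul(-1, 2), 6), -8), 2) = Pow(Add(Mul(-2, 6), -8), 2) = Pow(Add(-12, -8), 2) = Pow(-20, 2) = 400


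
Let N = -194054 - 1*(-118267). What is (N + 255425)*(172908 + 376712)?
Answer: 98732637560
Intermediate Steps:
N = -75787 (N = -194054 + 118267 = -75787)
(N + 255425)*(172908 + 376712) = (-75787 + 255425)*(172908 + 376712) = 179638*549620 = 98732637560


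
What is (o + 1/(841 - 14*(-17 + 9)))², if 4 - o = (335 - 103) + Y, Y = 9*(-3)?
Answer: 36692168704/908209 ≈ 40401.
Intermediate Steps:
Y = -27
o = -201 (o = 4 - ((335 - 103) - 27) = 4 - (232 - 27) = 4 - 1*205 = 4 - 205 = -201)
(o + 1/(841 - 14*(-17 + 9)))² = (-201 + 1/(841 - 14*(-17 + 9)))² = (-201 + 1/(841 - 14*(-8)))² = (-201 + 1/(841 + 112))² = (-201 + 1/953)² = (-191552/953)² = 36692168704/908209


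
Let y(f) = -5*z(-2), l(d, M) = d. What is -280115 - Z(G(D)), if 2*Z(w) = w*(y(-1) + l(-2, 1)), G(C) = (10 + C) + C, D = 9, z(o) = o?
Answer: -280227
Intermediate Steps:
G(C) = 10 + 2*C
y(f) = 10 (y(f) = -5*(-2) = 10)
Z(w) = 4*w (Z(w) = (w*(10 - 2))/2 = (w*8)/2 = (8*w)/2 = 4*w)
-280115 - Z(G(D)) = -280115 - 4*(10 + 2*9) = -280115 - 4*(10 + 18) = -280115 - 4*28 = -280115 - 1*112 = -280115 - 112 = -280227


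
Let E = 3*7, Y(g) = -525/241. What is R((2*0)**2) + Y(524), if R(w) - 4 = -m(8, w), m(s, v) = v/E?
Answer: 439/241 ≈ 1.8216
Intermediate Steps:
Y(g) = -525/241 (Y(g) = -525*1/241 = -525/241)
E = 21
m(s, v) = v/21
R(w) = 4 - w/21
R((2*0)**2) + Y(524) = (4 - (2*0)**2/21) - 525/241 = (4 - 1/21*0**2) - 525/241 = (4 - 1/21*0) - 525/241 = (4 + 0) - 525/241 = 4 - 525/241 = 439/241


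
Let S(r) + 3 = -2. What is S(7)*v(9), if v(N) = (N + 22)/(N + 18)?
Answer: -155/27 ≈ -5.7407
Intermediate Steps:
v(N) = (22 + N)/(18 + N)
S(r) = -5 (S(r) = -3 - 2 = -5)
S(7)*v(9) = -5*(22 + 9)/(18 + 9) = -5*31/27 = -155/27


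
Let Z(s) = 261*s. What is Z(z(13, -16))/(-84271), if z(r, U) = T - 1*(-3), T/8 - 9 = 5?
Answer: -30015/84271 ≈ -0.35617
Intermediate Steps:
T = 112 (T = 72 + 8*5 = 72 + 40 = 112)
z(r, U) = 115 (z(r, U) = 112 - 1*(-3) = 112 + 3 = 115)
Z(z(13, -16))/(-84271) = (261*115)/(-84271) = 30015*(-1/84271) = -30015/84271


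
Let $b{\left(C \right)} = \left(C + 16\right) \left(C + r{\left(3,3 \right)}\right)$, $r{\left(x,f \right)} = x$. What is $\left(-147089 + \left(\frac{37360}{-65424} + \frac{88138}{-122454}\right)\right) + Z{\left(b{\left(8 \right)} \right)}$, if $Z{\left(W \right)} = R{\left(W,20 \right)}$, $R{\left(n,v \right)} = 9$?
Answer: $- \frac{12274286860142}{83452401} \approx -1.4708 \cdot 10^{5}$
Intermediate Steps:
$b{\left(C \right)} = \left(3 + C\right) \left(16 + C\right)$ ($b{\left(C \right)} = \left(C + 16\right) \left(C + 3\right) = \left(16 + C\right) \left(3 + C\right) = \left(3 + C\right) \left(16 + C\right)$)
$Z{\left(W \right)} = 9$
$\left(-147089 + \left(\frac{37360}{-65424} + \frac{88138}{-122454}\right)\right) + Z{\left(b{\left(8 \right)} \right)} = \left(-147089 + \left(\frac{37360}{-65424} + \frac{88138}{-122454}\right)\right) + 9 = \left(-147089 + \left(37360 \left(- \frac{1}{65424}\right) + 88138 \left(- \frac{1}{122454}\right)\right)\right) + 9 = \left(-147089 - \frac{107721062}{83452401}\right) + 9 = - \frac{12275037931751}{83452401} + 9 = - \frac{12274286860142}{83452401}$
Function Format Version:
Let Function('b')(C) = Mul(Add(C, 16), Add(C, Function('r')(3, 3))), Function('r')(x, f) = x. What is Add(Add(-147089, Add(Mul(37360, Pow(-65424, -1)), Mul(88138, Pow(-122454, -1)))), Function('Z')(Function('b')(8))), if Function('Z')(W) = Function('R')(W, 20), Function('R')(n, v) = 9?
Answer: Rational(-12274286860142, 83452401) ≈ -1.4708e+5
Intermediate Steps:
Function('b')(C) = Mul(Add(3, C), Add(16, C)) (Function('b')(C) = Mul(Add(C, 16), Add(C, 3)) = Mul(Add(16, C), Add(3, C)) = Mul(Add(3, C), Add(16, C)))
Function('Z')(W) = 9
Add(Add(-147089, Add(Mul(37360, Pow(-65424, -1)), Mul(88138, Pow(-122454, -1)))), Function('Z')(Function('b')(8))) = Add(Add(-147089, Add(Mul(37360, Pow(-65424, -1)), Mul(88138, Pow(-122454, -1)))), 9) = Add(Add(-147089, Add(Mul(37360, Rational(-1, 65424)), Mul(88138, Rational(-1, 122454)))), 9) = Add(Add(-147089, Add(Rational(-2335, 4089), Rational(-44069, 61227))), 9) = Add(Add(-147089, Rational(-107721062, 83452401)), 9) = Add(Rational(-12275037931751, 83452401), 9) = Rational(-12274286860142, 83452401)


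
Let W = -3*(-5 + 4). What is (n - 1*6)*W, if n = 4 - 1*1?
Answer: -9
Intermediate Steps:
W = 3 (W = -3*(-1) = 3)
n = 3 (n = 4 - 1 = 3)
(n - 1*6)*W = (3 - 1*6)*3 = (3 - 6)*3 = -3*3 = -9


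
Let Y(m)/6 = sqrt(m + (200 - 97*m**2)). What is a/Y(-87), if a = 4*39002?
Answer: -19501*I*sqrt(11470)/68820 ≈ -30.348*I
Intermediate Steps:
a = 156008
Y(m) = 6*sqrt(200 + m - 97*m**2) (Y(m) = 6*sqrt(m + (200 - 97*m**2)) = 6*sqrt(200 + m - 97*m**2))
a/Y(-87) = 156008/((6*sqrt(200 - 87 - 97*(-87)**2))) = 156008/((6*sqrt(200 - 87 - 97*7569))) = 156008/((6*sqrt(200 - 87 - 734193))) = 156008/((6*sqrt(-734080))) = 156008/((6*(8*I*sqrt(11470)))) = 156008/((48*I*sqrt(11470))) = 156008*(-I*sqrt(11470)/550560) = -19501*I*sqrt(11470)/68820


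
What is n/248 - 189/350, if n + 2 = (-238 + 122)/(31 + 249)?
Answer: -47717/86800 ≈ -0.54974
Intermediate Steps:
n = -169/70 (n = -2 + (-238 + 122)/(31 + 249) = -2 - 116/280 = -2 - 116*1/280 = -2 - 29/70 = -169/70 ≈ -2.4143)
n/248 - 189/350 = -169/70/248 - 189/350 = -169/70*1/248 - 189*1/350 = -169/17360 - 27/50 = -47717/86800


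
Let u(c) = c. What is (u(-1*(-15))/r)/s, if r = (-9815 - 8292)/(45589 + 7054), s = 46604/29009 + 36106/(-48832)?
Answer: -26632986525280/529572658629 ≈ -50.291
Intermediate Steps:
s = 87740541/101183392 (s = 46604*(1/29009) + 36106*(-1/48832) = 46604/29009 - 2579/3488 = 87740541/101183392 ≈ 0.86714)
r = -18107/52643 ≈ -0.34396
(u(-1*(-15))/r)/s = ((-1*(-15))/(-18107/52643))/(87740541/101183392) = (15*(-52643/18107))*(101183392/87740541) = -789645/18107*101183392/87740541 = -26632986525280/529572658629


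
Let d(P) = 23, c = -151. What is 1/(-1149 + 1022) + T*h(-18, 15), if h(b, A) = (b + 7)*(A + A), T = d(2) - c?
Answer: -7292341/127 ≈ -57420.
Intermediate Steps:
T = 174 (T = 23 - 1*(-151) = 23 + 151 = 174)
h(b, A) = 2*A*(7 + b) (h(b, A) = (7 + b)*(2*A) = 2*A*(7 + b))
1/(-1149 + 1022) + T*h(-18, 15) = 1/(-1149 + 1022) + 174*(2*15*(7 - 18)) = 1/(-127) + 174*(2*15*(-11)) = -1/127 + 174*(-330) = -1/127 - 57420 = -7292341/127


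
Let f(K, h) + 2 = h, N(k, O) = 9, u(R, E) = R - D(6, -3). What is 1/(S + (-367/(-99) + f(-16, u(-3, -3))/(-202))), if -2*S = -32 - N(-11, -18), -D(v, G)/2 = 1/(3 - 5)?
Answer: 19998/484687 ≈ 0.041260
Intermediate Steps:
D(v, G) = 1 (D(v, G) = -2/(3 - 5) = -2/(-2) = -2*(-½) = 1)
u(R, E) = -1 + R (u(R, E) = R - 1*1 = R - 1 = -1 + R)
f(K, h) = -2 + h
S = 41/2 (S = -(-32 - 1*9)/2 = -(-32 - 9)/2 = -½*(-41) = 41/2 ≈ 20.500)
1/(S + (-367/(-99) + f(-16, u(-3, -3))/(-202))) = 1/(41/2 + (-367/(-99) + (-2 + (-1 - 3))/(-202))) = 1/(41/2 + (-367*(-1/99) + (-2 - 4)*(-1/202))) = 1/(41/2 + (367/99 - 6*(-1/202))) = 1/(41/2 + (367/99 + 3/101)) = 1/(41/2 + 37364/9999) = 1/(484687/19998) = 19998/484687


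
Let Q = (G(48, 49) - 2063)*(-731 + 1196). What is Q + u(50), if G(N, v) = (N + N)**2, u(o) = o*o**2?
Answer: 3451145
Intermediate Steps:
u(o) = o**3
G(N, v) = 4*N**2 (G(N, v) = (2*N)**2 = 4*N**2)
Q = 3326145 (Q = (4*48**2 - 2063)*(-731 + 1196) = (4*2304 - 2063)*465 = (9216 - 2063)*465 = 7153*465 = 3326145)
Q + u(50) = 3326145 + 50**3 = 3326145 + 125000 = 3451145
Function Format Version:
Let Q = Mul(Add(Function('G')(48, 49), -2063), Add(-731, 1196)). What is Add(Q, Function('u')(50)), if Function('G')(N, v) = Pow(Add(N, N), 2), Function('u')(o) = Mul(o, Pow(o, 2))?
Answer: 3451145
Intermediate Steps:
Function('u')(o) = Pow(o, 3)
Function('G')(N, v) = Mul(4, Pow(N, 2)) (Function('G')(N, v) = Pow(Mul(2, N), 2) = Mul(4, Pow(N, 2)))
Q = 3326145 (Q = Mul(Add(Mul(4, Pow(48, 2)), -2063), Add(-731, 1196)) = Mul(Add(Mul(4, 2304), -2063), 465) = Mul(Add(9216, -2063), 465) = Mul(7153, 465) = 3326145)
Add(Q, Function('u')(50)) = Add(3326145, Pow(50, 3)) = Add(3326145, 125000) = 3451145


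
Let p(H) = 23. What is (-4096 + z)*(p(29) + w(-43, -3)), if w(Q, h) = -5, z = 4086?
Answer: -180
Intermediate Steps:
(-4096 + z)*(p(29) + w(-43, -3)) = (-4096 + 4086)*(23 - 5) = -10*18 = -180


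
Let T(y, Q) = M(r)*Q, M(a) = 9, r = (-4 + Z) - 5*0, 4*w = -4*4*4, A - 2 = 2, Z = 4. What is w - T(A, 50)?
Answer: -466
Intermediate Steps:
A = 4 (A = 2 + 2 = 4)
w = -16 (w = (-4*4*4)/4 = (-1*16*4)/4 = (-16*4)/4 = (¼)*(-64) = -16)
r = 0 (r = (-4 + 4) - 5*0 = 0 + 0 = 0)
T(y, Q) = 9*Q
w - T(A, 50) = -16 - 9*50 = -16 - 1*450 = -16 - 450 = -466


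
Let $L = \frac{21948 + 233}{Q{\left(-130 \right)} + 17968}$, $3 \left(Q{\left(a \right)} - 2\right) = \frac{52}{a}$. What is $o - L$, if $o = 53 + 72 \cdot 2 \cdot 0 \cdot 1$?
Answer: $\frac{13953329}{269548} \approx 51.766$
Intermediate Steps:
$Q{\left(a \right)} = 2 + \frac{52}{3 a}$ ($Q{\left(a \right)} = 2 + \frac{52 \frac{1}{a}}{3} = 2 + \frac{52}{3 a}$)
$L = \frac{332715}{269548}$ ($L = \frac{21948 + 233}{\left(2 + \frac{52}{3 \left(-130\right)}\right) + 17968} = \frac{22181}{\left(2 + \frac{52}{3} \left(- \frac{1}{130}\right)\right) + 17968} = \frac{22181}{\left(2 - \frac{2}{15}\right) + 17968} = \frac{22181}{\frac{28}{15} + 17968} = \frac{22181}{\frac{269548}{15}} = 22181 \cdot \frac{15}{269548} = \frac{332715}{269548} \approx 1.2343$)
$o = 53$ ($o = 53 + 72 \cdot 0 \cdot 1 = 53 + 72 \cdot 0 = 53 + 0 = 53$)
$o - L = 53 - \frac{332715}{269548} = \frac{13953329}{269548}$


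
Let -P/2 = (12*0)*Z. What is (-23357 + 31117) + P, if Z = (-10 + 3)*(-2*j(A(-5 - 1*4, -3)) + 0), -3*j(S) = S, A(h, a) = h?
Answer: 7760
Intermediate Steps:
j(S) = -S/3
Z = 42 (Z = (-10 + 3)*(-(-2)*(-5 - 1*4)/3 + 0) = -7*(-(-2)*(-5 - 4)/3 + 0) = -7*(-(-2)*(-9)/3 + 0) = -7*(-2*3 + 0) = -7*(-6 + 0) = -7*(-6) = 42)
P = 0 (P = -2*12*0*42 = -0*42 = -2*0 = 0)
(-23357 + 31117) + P = (-23357 + 31117) + 0 = 7760 + 0 = 7760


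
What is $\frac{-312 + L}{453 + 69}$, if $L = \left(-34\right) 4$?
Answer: $- \frac{224}{261} \approx -0.85824$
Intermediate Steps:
$L = -136$
$\frac{-312 + L}{453 + 69} = \frac{-312 - 136}{453 + 69} = - \frac{448}{522} = \left(-448\right) \frac{1}{522} = - \frac{224}{261}$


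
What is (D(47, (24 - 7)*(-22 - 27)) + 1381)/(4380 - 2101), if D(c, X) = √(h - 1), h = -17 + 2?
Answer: 1381/2279 + 4*I/2279 ≈ 0.60597 + 0.0017552*I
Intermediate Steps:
h = -15
D(c, X) = 4*I (D(c, X) = √(-15 - 1) = √(-16) = 4*I)
(D(47, (24 - 7)*(-22 - 27)) + 1381)/(4380 - 2101) = (4*I + 1381)/(4380 - 2101) = (1381 + 4*I)/2279 = (1381 + 4*I)*(1/2279) = 1381/2279 + 4*I/2279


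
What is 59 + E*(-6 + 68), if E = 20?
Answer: 1299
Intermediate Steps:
59 + E*(-6 + 68) = 59 + 20*(-6 + 68) = 59 + 20*62 = 59 + 1240 = 1299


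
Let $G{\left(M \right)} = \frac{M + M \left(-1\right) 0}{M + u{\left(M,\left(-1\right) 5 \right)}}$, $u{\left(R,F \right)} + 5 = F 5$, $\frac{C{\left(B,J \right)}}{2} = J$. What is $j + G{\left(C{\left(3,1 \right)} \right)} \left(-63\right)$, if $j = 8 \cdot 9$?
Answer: $\frac{153}{2} \approx 76.5$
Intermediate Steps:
$C{\left(B,J \right)} = 2 J$
$j = 72$
$u{\left(R,F \right)} = -5 + 5 F$ ($u{\left(R,F \right)} = -5 + F 5 = -5 + 5 F$)
$G{\left(M \right)} = \frac{M}{-30 + M}$ ($G{\left(M \right)} = \frac{M + M \left(-1\right) 0}{M + \left(-5 + 5 \left(\left(-1\right) 5\right)\right)} = \frac{M + - M 0}{M + \left(-5 + 5 \left(-5\right)\right)} = \frac{M + 0}{M - 30} = \frac{M}{M - 30} = \frac{M}{-30 + M}$)
$j + G{\left(C{\left(3,1 \right)} \right)} \left(-63\right) = 72 + \frac{2 \cdot 1}{-30 + 2 \cdot 1} \left(-63\right) = 72 + \frac{2}{-30 + 2} \left(-63\right) = 72 + \frac{2}{-28} \left(-63\right) = 72 + 2 \left(- \frac{1}{28}\right) \left(-63\right) = 72 - - \frac{9}{2} = 72 + \frac{9}{2} = \frac{153}{2}$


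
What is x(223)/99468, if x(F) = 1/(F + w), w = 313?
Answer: 1/53314848 ≈ 1.8757e-8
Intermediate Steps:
x(F) = 1/(313 + F) (x(F) = 1/(F + 313) = 1/(313 + F))
x(223)/99468 = 1/((313 + 223)*99468) = (1/99468)/536 = (1/536)*(1/99468) = 1/53314848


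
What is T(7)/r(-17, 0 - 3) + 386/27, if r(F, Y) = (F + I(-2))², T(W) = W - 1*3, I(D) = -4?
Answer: 18926/1323 ≈ 14.305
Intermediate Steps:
T(W) = -3 + W (T(W) = W - 3 = -3 + W)
r(F, Y) = (-4 + F)² (r(F, Y) = (F - 4)² = (-4 + F)²)
T(7)/r(-17, 0 - 3) + 386/27 = (-3 + 7)/((-4 - 17)²) + 386/27 = 4/((-21)²) + 386*(1/27) = 4/441 + 386/27 = 18926/1323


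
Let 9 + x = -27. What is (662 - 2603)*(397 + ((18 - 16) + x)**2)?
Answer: -3014373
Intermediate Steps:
x = -36 (x = -9 - 27 = -36)
(662 - 2603)*(397 + ((18 - 16) + x)**2) = (662 - 2603)*(397 + ((18 - 16) - 36)**2) = -1941*(397 + (2 - 36)**2) = -1941*(397 + (-34)**2) = -1941*(397 + 1156) = -1941*1553 = -3014373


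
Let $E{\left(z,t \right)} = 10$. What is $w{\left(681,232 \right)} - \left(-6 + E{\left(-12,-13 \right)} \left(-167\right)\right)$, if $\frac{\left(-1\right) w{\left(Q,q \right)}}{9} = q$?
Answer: $-412$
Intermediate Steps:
$w{\left(Q,q \right)} = - 9 q$
$w{\left(681,232 \right)} - \left(-6 + E{\left(-12,-13 \right)} \left(-167\right)\right) = \left(-9\right) 232 - \left(-6 + 10 \left(-167\right)\right) = -2088 - \left(-6 - 1670\right) = -2088 - -1676 = -2088 + 1676 = -412$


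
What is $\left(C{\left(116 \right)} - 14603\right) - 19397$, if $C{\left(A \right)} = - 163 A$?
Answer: $-52908$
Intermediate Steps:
$\left(C{\left(116 \right)} - 14603\right) - 19397 = \left(\left(-163\right) 116 - 14603\right) - 19397 = \left(-18908 - 14603\right) - 19397 = -33511 - 19397 = -52908$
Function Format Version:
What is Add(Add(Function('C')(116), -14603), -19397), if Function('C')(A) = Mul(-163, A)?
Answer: -52908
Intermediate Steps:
Add(Add(Function('C')(116), -14603), -19397) = Add(Add(Mul(-163, 116), -14603), -19397) = Add(Add(-18908, -14603), -19397) = Add(-33511, -19397) = -52908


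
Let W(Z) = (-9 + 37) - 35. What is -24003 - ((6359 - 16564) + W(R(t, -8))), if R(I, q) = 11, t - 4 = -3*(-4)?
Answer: -13791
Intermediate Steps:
t = 16 (t = 4 - 3*(-4) = 4 + 12 = 16)
W(Z) = -7 (W(Z) = 28 - 35 = -7)
-24003 - ((6359 - 16564) + W(R(t, -8))) = -24003 - ((6359 - 16564) - 7) = -24003 - (-10205 - 7) = -24003 - 1*(-10212) = -24003 + 10212 = -13791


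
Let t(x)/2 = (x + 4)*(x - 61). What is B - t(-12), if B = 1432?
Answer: 264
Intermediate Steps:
t(x) = 2*(-61 + x)*(4 + x) (t(x) = 2*((x + 4)*(x - 61)) = 2*((4 + x)*(-61 + x)) = 2*((-61 + x)*(4 + x)) = 2*(-61 + x)*(4 + x))
B - t(-12) = 1432 - (-488 - 114*(-12) + 2*(-12)**2) = 1432 - (-488 + 1368 + 2*144) = 1432 - (-488 + 1368 + 288) = 1432 - 1*1168 = 1432 - 1168 = 264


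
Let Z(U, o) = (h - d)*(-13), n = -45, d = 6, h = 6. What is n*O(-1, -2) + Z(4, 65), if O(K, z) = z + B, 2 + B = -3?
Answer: 315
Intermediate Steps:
B = -5 (B = -2 - 3 = -5)
O(K, z) = -5 + z (O(K, z) = z - 5 = -5 + z)
Z(U, o) = 0 (Z(U, o) = (6 - 1*6)*(-13) = (6 - 6)*(-13) = 0*(-13) = 0)
n*O(-1, -2) + Z(4, 65) = -45*(-5 - 2) + 0 = -45*(-7) + 0 = 315 + 0 = 315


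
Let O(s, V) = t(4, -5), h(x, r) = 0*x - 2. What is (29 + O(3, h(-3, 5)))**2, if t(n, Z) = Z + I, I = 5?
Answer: 841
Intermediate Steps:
h(x, r) = -2 (h(x, r) = 0 - 2 = -2)
t(n, Z) = 5 + Z (t(n, Z) = Z + 5 = 5 + Z)
O(s, V) = 0 (O(s, V) = 5 - 5 = 0)
(29 + O(3, h(-3, 5)))**2 = (29 + 0)**2 = 29**2 = 841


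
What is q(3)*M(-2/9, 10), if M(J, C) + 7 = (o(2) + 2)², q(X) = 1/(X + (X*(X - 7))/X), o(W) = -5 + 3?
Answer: 7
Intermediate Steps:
o(W) = -2
q(X) = 1/(-7 + 2*X) (q(X) = 1/(X + (X*(-7 + X))/X) = 1/(X + (-7 + X)) = 1/(-7 + 2*X))
M(J, C) = -7 (M(J, C) = -7 + (-2 + 2)² = -7 + 0² = -7 + 0 = -7)
q(3)*M(-2/9, 10) = -7/(-7 + 2*3) = -7/(-7 + 6) = -7/(-1) = -1*(-7) = 7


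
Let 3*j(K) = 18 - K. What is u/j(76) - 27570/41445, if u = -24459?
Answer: 202634047/160254 ≈ 1264.5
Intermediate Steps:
j(K) = 6 - K/3 (j(K) = (18 - K)/3 = 6 - K/3)
u/j(76) - 27570/41445 = -24459/(6 - ⅓*76) - 27570/41445 = -24459/(6 - 76/3) - 27570*1/41445 = -24459/(-58/3) - 1838/2763 = -24459*(-3/58) - 1838/2763 = 73377/58 - 1838/2763 = 202634047/160254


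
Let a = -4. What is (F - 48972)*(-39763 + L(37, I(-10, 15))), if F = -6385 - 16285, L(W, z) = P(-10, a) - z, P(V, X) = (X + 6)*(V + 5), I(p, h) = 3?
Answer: 2849632192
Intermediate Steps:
P(V, X) = (5 + V)*(6 + X) (P(V, X) = (6 + X)*(5 + V) = (5 + V)*(6 + X))
L(W, z) = -10 - z (L(W, z) = (30 + 5*(-4) + 6*(-10) - 10*(-4)) - z = (30 - 20 - 60 + 40) - z = -10 - z)
F = -22670
(F - 48972)*(-39763 + L(37, I(-10, 15))) = (-22670 - 48972)*(-39763 + (-10 - 1*3)) = -71642*(-39763 + (-10 - 3)) = -71642*(-39763 - 13) = -71642*(-39776) = 2849632192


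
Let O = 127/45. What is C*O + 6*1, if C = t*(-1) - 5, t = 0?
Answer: -73/9 ≈ -8.1111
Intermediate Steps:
C = -5 (C = 0*(-1) - 5 = 0 - 5 = -5)
O = 127/45 (O = 127*(1/45) = 127/45 ≈ 2.8222)
C*O + 6*1 = -5*127/45 + 6*1 = -127/9 + 6 = -73/9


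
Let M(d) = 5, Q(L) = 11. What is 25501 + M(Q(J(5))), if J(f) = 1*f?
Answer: 25506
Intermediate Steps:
J(f) = f
25501 + M(Q(J(5))) = 25501 + 5 = 25506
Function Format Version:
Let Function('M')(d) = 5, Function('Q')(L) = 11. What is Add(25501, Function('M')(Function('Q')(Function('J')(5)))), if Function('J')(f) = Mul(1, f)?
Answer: 25506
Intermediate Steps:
Function('J')(f) = f
Add(25501, Function('M')(Function('Q')(Function('J')(5)))) = Add(25501, 5) = 25506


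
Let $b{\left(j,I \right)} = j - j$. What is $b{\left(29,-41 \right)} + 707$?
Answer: $707$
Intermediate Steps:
$b{\left(j,I \right)} = 0$
$b{\left(29,-41 \right)} + 707 = 0 + 707 = 707$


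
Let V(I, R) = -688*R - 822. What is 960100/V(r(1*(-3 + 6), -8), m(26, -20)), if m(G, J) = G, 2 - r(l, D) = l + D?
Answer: -96010/1871 ≈ -51.315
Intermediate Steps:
r(l, D) = 2 - D - l (r(l, D) = 2 - (l + D) = 2 - (D + l) = 2 + (-D - l) = 2 - D - l)
V(I, R) = -822 - 688*R
960100/V(r(1*(-3 + 6), -8), m(26, -20)) = 960100/(-822 - 688*26) = 960100/(-822 - 17888) = 960100/(-18710) = 960100*(-1/18710) = -96010/1871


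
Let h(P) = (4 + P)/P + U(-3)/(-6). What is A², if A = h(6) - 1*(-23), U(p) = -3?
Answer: 22801/36 ≈ 633.36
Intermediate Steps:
h(P) = ½ + (4 + P)/P (h(P) = (4 + P)/P - 3/(-6) = (4 + P)/P - 3*(-⅙) = (4 + P)/P + ½ = ½ + (4 + P)/P)
A = 151/6 (A = (3/2 + 4/6) - 1*(-23) = (3/2 + 4*(⅙)) + 23 = (3/2 + ⅔) + 23 = 13/6 + 23 = 151/6 ≈ 25.167)
A² = (151/6)² = 22801/36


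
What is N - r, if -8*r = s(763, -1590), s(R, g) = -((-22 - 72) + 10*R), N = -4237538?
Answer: -4238480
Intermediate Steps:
s(R, g) = 94 - 10*R (s(R, g) = -(-94 + 10*R) = 94 - 10*R)
r = 942 (r = -(94 - 10*763)/8 = -(94 - 7630)/8 = -⅛*(-7536) = 942)
N - r = -4237538 - 1*942 = -4237538 - 942 = -4238480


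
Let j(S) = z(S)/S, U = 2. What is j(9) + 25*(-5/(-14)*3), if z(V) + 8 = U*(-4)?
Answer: 3151/126 ≈ 25.008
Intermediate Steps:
z(V) = -16 (z(V) = -8 + 2*(-4) = -8 - 8 = -16)
j(S) = -16/S
j(9) + 25*(-5/(-14)*3) = -16/9 + 25*(-5/(-14)*3) = -16*⅑ + 25*(-5*(-1/14)*3) = -16/9 + 25*((5/14)*3) = -16/9 + 25*(15/14) = -16/9 + 375/14 = 3151/126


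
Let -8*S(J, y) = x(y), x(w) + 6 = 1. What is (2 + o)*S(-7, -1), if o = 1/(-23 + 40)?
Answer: 175/136 ≈ 1.2868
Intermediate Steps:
x(w) = -5 (x(w) = -6 + 1 = -5)
o = 1/17 ≈ 0.058824
S(J, y) = 5/8 (S(J, y) = -⅛*(-5) = 5/8)
(2 + o)*S(-7, -1) = (2 + 1/17)*(5/8) = (35/17)*(5/8) = 175/136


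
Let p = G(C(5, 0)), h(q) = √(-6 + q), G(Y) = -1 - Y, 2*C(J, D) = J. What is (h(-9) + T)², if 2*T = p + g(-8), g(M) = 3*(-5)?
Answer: 1129/16 - 37*I*√15/2 ≈ 70.563 - 71.65*I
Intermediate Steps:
C(J, D) = J/2
g(M) = -15
p = -7/2 (p = -1 - 5/2 = -7/2 ≈ -3.5000)
T = -37/4 (T = (-7/2 - 15)/2 = (½)*(-37/2) = -37/4 ≈ -9.2500)
(h(-9) + T)² = (√(-6 - 9) - 37/4)² = (√(-15) - 37/4)² = (I*√15 - 37/4)² = (-37/4 + I*√15)²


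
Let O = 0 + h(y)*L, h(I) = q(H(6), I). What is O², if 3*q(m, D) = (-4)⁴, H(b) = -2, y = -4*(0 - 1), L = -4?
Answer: 1048576/9 ≈ 1.1651e+5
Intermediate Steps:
y = 4 (y = -4*(-1) = 4)
q(m, D) = 256/3 (q(m, D) = (⅓)*(-4)⁴ = (⅓)*256 = 256/3)
h(I) = 256/3
O = -1024/3 (O = 0 + (256/3)*(-4) = 0 - 1024/3 = -1024/3 ≈ -341.33)
O² = (-1024/3)² = 1048576/9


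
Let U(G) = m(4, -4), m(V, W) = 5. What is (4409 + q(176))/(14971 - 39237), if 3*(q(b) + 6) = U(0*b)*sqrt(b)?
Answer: -4403/24266 - 10*sqrt(11)/36399 ≈ -0.18236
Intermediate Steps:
U(G) = 5
q(b) = -6 + 5*sqrt(b)/3 (q(b) = -6 + (5*sqrt(b))/3 = -6 + 5*sqrt(b)/3)
(4409 + q(176))/(14971 - 39237) = (4409 + (-6 + 5*sqrt(176)/3))/(14971 - 39237) = (4409 + (-6 + 5*(4*sqrt(11))/3))/(-24266) = (4409 + (-6 + 20*sqrt(11)/3))*(-1/24266) = (4403 + 20*sqrt(11)/3)*(-1/24266) = -4403/24266 - 10*sqrt(11)/36399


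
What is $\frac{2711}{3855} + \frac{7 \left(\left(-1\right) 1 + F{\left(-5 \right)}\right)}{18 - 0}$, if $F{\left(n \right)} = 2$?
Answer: $\frac{25261}{23130} \approx 1.0921$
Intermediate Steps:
$\frac{2711}{3855} + \frac{7 \left(\left(-1\right) 1 + F{\left(-5 \right)}\right)}{18 - 0} = \frac{2711}{3855} + \frac{7 \left(\left(-1\right) 1 + 2\right)}{18 - 0} = 2711 \cdot \frac{1}{3855} + \frac{7 \left(-1 + 2\right)}{18 + 0} = \frac{2711}{3855} + \frac{7 \cdot 1}{18} = \frac{2711}{3855} + 7 \cdot \frac{1}{18} = \frac{2711}{3855} + \frac{7}{18} = \frac{25261}{23130}$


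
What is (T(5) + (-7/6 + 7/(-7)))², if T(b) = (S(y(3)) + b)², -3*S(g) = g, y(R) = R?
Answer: 6889/36 ≈ 191.36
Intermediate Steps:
S(g) = -g/3
T(b) = (-1 + b)² (T(b) = (-⅓*3 + b)² = (-1 + b)²)
(T(5) + (-7/6 + 7/(-7)))² = ((-1 + 5)² + (-7/6 + 7/(-7)))² = (4² + (-7*⅙ + 7*(-⅐)))² = (16 + (-7/6 - 1))² = (16 - 13/6)² = (83/6)² = 6889/36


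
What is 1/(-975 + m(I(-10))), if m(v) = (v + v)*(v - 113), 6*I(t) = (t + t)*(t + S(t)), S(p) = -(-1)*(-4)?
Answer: -9/64495 ≈ -0.00013955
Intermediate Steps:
S(p) = -4 (S(p) = -1*4 = -4)
I(t) = t*(-4 + t)/3 (I(t) = ((t + t)*(t - 4))/6 = ((2*t)*(-4 + t))/6 = (2*t*(-4 + t))/6 = t*(-4 + t)/3)
m(v) = 2*v*(-113 + v) (m(v) = (2*v)*(-113 + v) = 2*v*(-113 + v))
1/(-975 + m(I(-10))) = 1/(-975 + 2*((⅓)*(-10)*(-4 - 10))*(-113 + (⅓)*(-10)*(-4 - 10))) = 1/(-975 + 2*((⅓)*(-10)*(-14))*(-113 + (⅓)*(-10)*(-14))) = 1/(-975 + 2*(140/3)*(-113 + 140/3)) = 1/(-975 + 2*(140/3)*(-199/3)) = 1/(-975 - 55720/9) = 1/(-64495/9) = -9/64495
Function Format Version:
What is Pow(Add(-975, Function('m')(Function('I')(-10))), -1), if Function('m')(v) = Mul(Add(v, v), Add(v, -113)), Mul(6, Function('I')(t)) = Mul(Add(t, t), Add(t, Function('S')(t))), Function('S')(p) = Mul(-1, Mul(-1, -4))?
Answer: Rational(-9, 64495) ≈ -0.00013955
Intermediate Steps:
Function('S')(p) = -4 (Function('S')(p) = Mul(-1, 4) = -4)
Function('I')(t) = Mul(Rational(1, 3), t, Add(-4, t)) (Function('I')(t) = Mul(Rational(1, 6), Mul(Add(t, t), Add(t, -4))) = Mul(Rational(1, 6), Mul(Mul(2, t), Add(-4, t))) = Mul(Rational(1, 6), Mul(2, t, Add(-4, t))) = Mul(Rational(1, 3), t, Add(-4, t)))
Function('m')(v) = Mul(2, v, Add(-113, v)) (Function('m')(v) = Mul(Mul(2, v), Add(-113, v)) = Mul(2, v, Add(-113, v)))
Pow(Add(-975, Function('m')(Function('I')(-10))), -1) = Pow(Add(-975, Mul(2, Mul(Rational(1, 3), -10, Add(-4, -10)), Add(-113, Mul(Rational(1, 3), -10, Add(-4, -10))))), -1) = Pow(Add(-975, Mul(2, Mul(Rational(1, 3), -10, -14), Add(-113, Mul(Rational(1, 3), -10, -14)))), -1) = Pow(Add(-975, Mul(2, Rational(140, 3), Add(-113, Rational(140, 3)))), -1) = Pow(Add(-975, Mul(2, Rational(140, 3), Rational(-199, 3))), -1) = Pow(Add(-975, Rational(-55720, 9)), -1) = Pow(Rational(-64495, 9), -1) = Rational(-9, 64495)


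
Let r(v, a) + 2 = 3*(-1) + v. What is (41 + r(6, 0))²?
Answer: 1764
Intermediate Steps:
r(v, a) = -5 + v (r(v, a) = -2 + (3*(-1) + v) = -2 + (-3 + v) = -5 + v)
(41 + r(6, 0))² = (41 + (-5 + 6))² = (41 + 1)² = 42² = 1764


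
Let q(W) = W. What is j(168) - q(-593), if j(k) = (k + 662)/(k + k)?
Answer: 100039/168 ≈ 595.47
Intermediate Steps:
j(k) = (662 + k)/(2*k) (j(k) = (662 + k)/((2*k)) = (662 + k)*(1/(2*k)) = (662 + k)/(2*k))
j(168) - q(-593) = (1/2)*(662 + 168)/168 - 1*(-593) = (1/2)*(1/168)*830 + 593 = 415/168 + 593 = 100039/168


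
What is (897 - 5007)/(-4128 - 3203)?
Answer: 4110/7331 ≈ 0.56063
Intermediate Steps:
(897 - 5007)/(-4128 - 3203) = -4110/(-7331) = -4110*(-1/7331) = 4110/7331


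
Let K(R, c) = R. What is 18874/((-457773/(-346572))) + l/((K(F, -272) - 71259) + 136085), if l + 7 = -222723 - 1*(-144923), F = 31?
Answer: 141402328595495/9896594487 ≈ 14288.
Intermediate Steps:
l = -77807 (l = -7 + (-222723 - 1*(-144923)) = -7 + (-222723 + 144923) = -7 - 77800 = -77807)
18874/((-457773/(-346572))) + l/((K(F, -272) - 71259) + 136085) = 18874/((-457773/(-346572))) - 77807/((31 - 71259) + 136085) = 18874/((-457773*(-1/346572))) - 77807/(-71228 + 136085) = 18874/(152591/115524) - 77807/64857 = 18874*(115524/152591) - 77807*1/64857 = 2180399976/152591 - 77807/64857 = 141402328595495/9896594487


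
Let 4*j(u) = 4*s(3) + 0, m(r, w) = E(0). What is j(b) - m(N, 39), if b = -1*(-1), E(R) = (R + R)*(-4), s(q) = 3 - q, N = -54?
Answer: 0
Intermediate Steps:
E(R) = -8*R (E(R) = (2*R)*(-4) = -8*R)
m(r, w) = 0 (m(r, w) = -8*0 = 0)
b = 1
j(u) = 0 (j(u) = (4*(3 - 1*3) + 0)/4 = (4*(3 - 3) + 0)/4 = (4*0 + 0)/4 = (0 + 0)/4 = (¼)*0 = 0)
j(b) - m(N, 39) = 0 - 1*0 = 0 + 0 = 0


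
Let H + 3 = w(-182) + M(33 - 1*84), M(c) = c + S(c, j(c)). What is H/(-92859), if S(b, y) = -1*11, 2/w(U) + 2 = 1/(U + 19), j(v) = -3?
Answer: 21581/30364893 ≈ 0.00071072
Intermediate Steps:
w(U) = 2/(-2 + 1/(19 + U)) (w(U) = 2/(-2 + 1/(U + 19)) = 2/(-2 + 1/(19 + U)))
S(b, y) = -11
M(c) = -11 + c (M(c) = c - 11 = -11 + c)
H = -21581/327 (H = -3 + (2*(-19 - 1*(-182))/(37 + 2*(-182)) + (-11 + (33 - 1*84))) = -3 + (2*(-19 + 182)/(37 - 364) + (-11 + (33 - 84))) = -3 + (2*163/(-327) + (-11 - 51)) = -3 + (2*(-1/327)*163 - 62) = -3 + (-326/327 - 62) = -3 - 20600/327 = -21581/327 ≈ -65.997)
H/(-92859) = -21581/327/(-92859) = -21581/327*(-1/92859) = 21581/30364893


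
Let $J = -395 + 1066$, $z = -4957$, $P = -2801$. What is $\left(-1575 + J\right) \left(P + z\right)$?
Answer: $7013232$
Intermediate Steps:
$J = 671$
$\left(-1575 + J\right) \left(P + z\right) = \left(-1575 + 671\right) \left(-2801 - 4957\right) = \left(-904\right) \left(-7758\right) = 7013232$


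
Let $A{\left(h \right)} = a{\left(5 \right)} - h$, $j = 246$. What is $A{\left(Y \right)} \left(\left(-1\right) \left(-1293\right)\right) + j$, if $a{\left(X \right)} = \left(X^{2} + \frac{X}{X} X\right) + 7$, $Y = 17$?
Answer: $26106$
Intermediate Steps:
$a{\left(X \right)} = 7 + X + X^{2}$ ($a{\left(X \right)} = \left(X^{2} + 1 X\right) + 7 = \left(X^{2} + X\right) + 7 = \left(X + X^{2}\right) + 7 = 7 + X + X^{2}$)
$A{\left(h \right)} = 37 - h$ ($A{\left(h \right)} = \left(7 + 5 + 5^{2}\right) - h = \left(7 + 5 + 25\right) - h = 37 - h$)
$A{\left(Y \right)} \left(\left(-1\right) \left(-1293\right)\right) + j = \left(37 - 17\right) \left(\left(-1\right) \left(-1293\right)\right) + 246 = \left(37 - 17\right) 1293 + 246 = 20 \cdot 1293 + 246 = 25860 + 246 = 26106$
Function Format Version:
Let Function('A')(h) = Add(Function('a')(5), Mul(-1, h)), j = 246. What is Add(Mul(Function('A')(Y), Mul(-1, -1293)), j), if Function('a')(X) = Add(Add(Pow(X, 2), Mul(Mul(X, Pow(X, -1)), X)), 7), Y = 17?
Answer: 26106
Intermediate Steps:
Function('a')(X) = Add(7, X, Pow(X, 2)) (Function('a')(X) = Add(Add(Pow(X, 2), Mul(1, X)), 7) = Add(Add(Pow(X, 2), X), 7) = Add(Add(X, Pow(X, 2)), 7) = Add(7, X, Pow(X, 2)))
Function('A')(h) = Add(37, Mul(-1, h)) (Function('A')(h) = Add(Add(7, 5, Pow(5, 2)), Mul(-1, h)) = Add(Add(7, 5, 25), Mul(-1, h)) = Add(37, Mul(-1, h)))
Add(Mul(Function('A')(Y), Mul(-1, -1293)), j) = Add(Mul(Add(37, Mul(-1, 17)), Mul(-1, -1293)), 246) = Add(Mul(Add(37, -17), 1293), 246) = Add(Mul(20, 1293), 246) = Add(25860, 246) = 26106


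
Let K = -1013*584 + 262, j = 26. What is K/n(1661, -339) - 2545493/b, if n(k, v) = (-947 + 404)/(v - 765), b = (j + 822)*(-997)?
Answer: -183978745970407/153027536 ≈ -1.2023e+6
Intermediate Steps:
b = -845456 (b = (26 + 822)*(-997) = 848*(-997) = -845456)
n(k, v) = -543/(-765 + v)
K = -591330 (K = -591592 + 262 = -591330)
K/n(1661, -339) - 2545493/b = -591330/((-543/(-765 - 339))) - 2545493/(-845456) = -591330/((-543/(-1104))) - 2545493*(-1/845456) = -591330/((-543*(-1/1104))) + 2545493/845456 = -591330/181/368 + 2545493/845456 = -591330*368/181 + 2545493/845456 = -217609440/181 + 2545493/845456 = -183978745970407/153027536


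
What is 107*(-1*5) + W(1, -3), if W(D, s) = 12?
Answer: -523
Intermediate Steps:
107*(-1*5) + W(1, -3) = 107*(-1*5) + 12 = 107*(-5) + 12 = -535 + 12 = -523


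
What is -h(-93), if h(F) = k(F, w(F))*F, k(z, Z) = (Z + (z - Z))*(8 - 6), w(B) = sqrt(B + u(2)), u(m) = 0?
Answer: -17298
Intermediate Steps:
w(B) = sqrt(B) (w(B) = sqrt(B + 0) = sqrt(B))
k(z, Z) = 2*z (k(z, Z) = z*2 = 2*z)
h(F) = 2*F**2 (h(F) = (2*F)*F = 2*F**2)
-h(-93) = -2*(-93)**2 = -2*8649 = -1*17298 = -17298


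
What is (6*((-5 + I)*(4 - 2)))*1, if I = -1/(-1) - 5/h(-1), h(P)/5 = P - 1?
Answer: -42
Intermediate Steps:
h(P) = -5 + 5*P (h(P) = 5*(P - 1) = 5*(-1 + P) = -5 + 5*P)
I = 3/2 (I = -1/(-1) - 5/(-5 + 5*(-1)) = -1*(-1) - 5/(-5 - 5) = 1 - 5/(-10) = 1 - 5*(-1/10) = 1 + 1/2 = 3/2 ≈ 1.5000)
(6*((-5 + I)*(4 - 2)))*1 = (6*((-5 + 3/2)*(4 - 2)))*1 = (6*(-7/2*2))*1 = (6*(-7))*1 = -42*1 = -42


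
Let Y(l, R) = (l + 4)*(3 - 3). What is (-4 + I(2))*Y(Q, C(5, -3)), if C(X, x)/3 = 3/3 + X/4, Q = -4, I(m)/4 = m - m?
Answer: 0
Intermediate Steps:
I(m) = 0 (I(m) = 4*(m - m) = 4*0 = 0)
C(X, x) = 3 + 3*X/4 (C(X, x) = 3*(3/3 + X/4) = 3*(3*(⅓) + X*(¼)) = 3*(1 + X/4) = 3 + 3*X/4)
Y(l, R) = 0 (Y(l, R) = (4 + l)*0 = 0)
(-4 + I(2))*Y(Q, C(5, -3)) = (-4 + 0)*0 = -4*0 = 0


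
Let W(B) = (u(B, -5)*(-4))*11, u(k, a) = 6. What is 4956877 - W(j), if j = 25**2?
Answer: 4957141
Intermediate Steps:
j = 625
W(B) = -264 (W(B) = (6*(-4))*11 = -24*11 = -264)
4956877 - W(j) = 4956877 - 1*(-264) = 4956877 + 264 = 4957141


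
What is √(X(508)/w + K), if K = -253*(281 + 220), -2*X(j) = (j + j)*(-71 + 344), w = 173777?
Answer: I*√3827767691577405/173777 ≈ 356.02*I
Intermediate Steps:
X(j) = -273*j (X(j) = -(j + j)*(-71 + 344)/2 = -2*j*273/2 = -273*j)
K = -126753 (K = -253*501 = -126753)
√(X(508)/w + K) = √(-273*508/173777 - 126753) = √(-138684*1/173777 - 126753) = √(-138684/173777 - 126753) = √(-22026894765/173777) = I*√3827767691577405/173777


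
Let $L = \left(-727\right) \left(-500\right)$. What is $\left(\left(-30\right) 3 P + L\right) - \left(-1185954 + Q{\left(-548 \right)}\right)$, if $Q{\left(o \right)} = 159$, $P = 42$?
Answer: $1545515$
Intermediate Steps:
$L = 363500$
$\left(\left(-30\right) 3 P + L\right) - \left(-1185954 + Q{\left(-548 \right)}\right) = \left(\left(-30\right) 3 \cdot 42 + 363500\right) + \left(1185954 - 159\right) = \left(\left(-90\right) 42 + 363500\right) + \left(1185954 - 159\right) = \left(-3780 + 363500\right) + 1185795 = 359720 + 1185795 = 1545515$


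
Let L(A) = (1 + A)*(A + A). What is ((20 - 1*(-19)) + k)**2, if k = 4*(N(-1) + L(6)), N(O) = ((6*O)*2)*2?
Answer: 77841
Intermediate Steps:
N(O) = 24*O (N(O) = (12*O)*2 = 24*O)
L(A) = 2*A*(1 + A) (L(A) = (1 + A)*(2*A) = 2*A*(1 + A))
k = 240 (k = 4*(24*(-1) + 2*6*(1 + 6)) = 4*(-24 + 2*6*7) = 4*(-24 + 84) = 4*60 = 240)
((20 - 1*(-19)) + k)**2 = ((20 - 1*(-19)) + 240)**2 = ((20 + 19) + 240)**2 = (39 + 240)**2 = 279**2 = 77841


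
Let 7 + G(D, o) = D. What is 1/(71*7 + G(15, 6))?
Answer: 1/505 ≈ 0.0019802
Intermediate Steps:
G(D, o) = -7 + D
1/(71*7 + G(15, 6)) = 1/(71*7 + (-7 + 15)) = 1/(497 + 8) = 1/505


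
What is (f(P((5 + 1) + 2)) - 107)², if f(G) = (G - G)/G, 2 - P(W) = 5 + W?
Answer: 11449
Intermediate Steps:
P(W) = -3 - W (P(W) = 2 - (5 + W) = 2 + (-5 - W) = -3 - W)
f(G) = 0 (f(G) = 0/G = 0)
(f(P((5 + 1) + 2)) - 107)² = (0 - 107)² = (-107)² = 11449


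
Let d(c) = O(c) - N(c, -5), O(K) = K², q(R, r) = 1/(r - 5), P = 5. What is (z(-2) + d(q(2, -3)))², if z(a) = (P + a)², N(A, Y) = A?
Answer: 342225/4096 ≈ 83.551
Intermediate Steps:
q(R, r) = 1/(-5 + r)
d(c) = c² - c
z(a) = (5 + a)²
(z(-2) + d(q(2, -3)))² = ((5 - 2)² + (-1 + 1/(-5 - 3))/(-5 - 3))² = (3² + (-1 + 1/(-8))/(-8))² = (9 - (-1 - ⅛)/8)² = (9 - ⅛*(-9/8))² = (9 + 9/64)² = (585/64)² = 342225/4096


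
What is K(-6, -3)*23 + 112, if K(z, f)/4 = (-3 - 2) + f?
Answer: -624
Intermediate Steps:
K(z, f) = -20 + 4*f (K(z, f) = 4*((-3 - 2) + f) = 4*(-5 + f) = -20 + 4*f)
K(-6, -3)*23 + 112 = (-20 + 4*(-3))*23 + 112 = (-20 - 12)*23 + 112 = -32*23 + 112 = -736 + 112 = -624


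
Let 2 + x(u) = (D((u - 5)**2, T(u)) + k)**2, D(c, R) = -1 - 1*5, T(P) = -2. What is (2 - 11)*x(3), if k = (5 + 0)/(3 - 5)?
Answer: -2529/4 ≈ -632.25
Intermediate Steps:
D(c, R) = -6 (D(c, R) = -1 - 5 = -6)
k = -5/2 (k = 5/(-2) = 5*(-1/2) = -5/2 ≈ -2.5000)
x(u) = 281/4 (x(u) = -2 + (-6 - 5/2)**2 = -2 + (-17/2)**2 = -2 + 289/4 = 281/4)
(2 - 11)*x(3) = (2 - 11)*(281/4) = -9*281/4 = -2529/4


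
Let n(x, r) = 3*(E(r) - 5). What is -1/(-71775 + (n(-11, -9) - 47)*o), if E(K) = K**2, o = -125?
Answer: 1/94400 ≈ 1.0593e-5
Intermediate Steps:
n(x, r) = -15 + 3*r**2 (n(x, r) = 3*(r**2 - 5) = 3*(-5 + r**2) = -15 + 3*r**2)
-1/(-71775 + (n(-11, -9) - 47)*o) = -1/(-71775 + ((-15 + 3*(-9)**2) - 47)*(-125)) = -1/(-71775 + ((-15 + 3*81) - 47)*(-125)) = -1/(-71775 + ((-15 + 243) - 47)*(-125)) = -1/(-71775 + (228 - 47)*(-125)) = -1/(-71775 + 181*(-125)) = -1/(-71775 - 22625) = -1/(-94400) = -1*(-1/94400) = 1/94400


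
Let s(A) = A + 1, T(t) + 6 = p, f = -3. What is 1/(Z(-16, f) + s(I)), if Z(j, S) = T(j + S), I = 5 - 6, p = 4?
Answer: -1/2 ≈ -0.50000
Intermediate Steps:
T(t) = -2 (T(t) = -6 + 4 = -2)
I = -1
Z(j, S) = -2
s(A) = 1 + A
1/(Z(-16, f) + s(I)) = 1/(-2 + (1 - 1)) = 1/(-2 + 0) = 1/(-2) = -1/2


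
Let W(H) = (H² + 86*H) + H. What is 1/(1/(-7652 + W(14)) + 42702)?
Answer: 6238/266375075 ≈ 2.3418e-5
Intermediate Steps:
W(H) = H² + 87*H
1/(1/(-7652 + W(14)) + 42702) = 1/(1/(-7652 + 14*(87 + 14)) + 42702) = 1/(1/(-7652 + 14*101) + 42702) = 1/(1/(-7652 + 1414) + 42702) = 1/(1/(-6238) + 42702) = 1/(-1/6238 + 42702) = 1/(266375075/6238) = 6238/266375075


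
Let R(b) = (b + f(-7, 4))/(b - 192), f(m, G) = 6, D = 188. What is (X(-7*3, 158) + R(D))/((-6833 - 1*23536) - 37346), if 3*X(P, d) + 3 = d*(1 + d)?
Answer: -16649/135430 ≈ -0.12293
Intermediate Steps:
R(b) = (6 + b)/(-192 + b) (R(b) = (b + 6)/(b - 192) = (6 + b)/(-192 + b))
X(P, d) = -1 + d*(1 + d)/3 (X(P, d) = -1 + (d*(1 + d))/3 = -1 + d*(1 + d)/3)
(X(-7*3, 158) + R(D))/((-6833 - 1*23536) - 37346) = ((-1 + (⅓)*158 + (⅓)*158²) + (6 + 188)/(-192 + 188))/((-6833 - 1*23536) - 37346) = ((-1 + 158/3 + (⅓)*24964) + 194/(-4))/((-6833 - 23536) - 37346) = ((-1 + 158/3 + 24964/3) - ¼*194)/(-30369 - 37346) = (8373 - 97/2)/(-67715) = (16649/2)*(-1/67715) = -16649/135430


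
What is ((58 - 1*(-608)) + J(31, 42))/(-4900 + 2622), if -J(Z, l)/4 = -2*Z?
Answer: -457/1139 ≈ -0.40123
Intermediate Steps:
J(Z, l) = 8*Z (J(Z, l) = -(-8)*Z = 8*Z)
((58 - 1*(-608)) + J(31, 42))/(-4900 + 2622) = ((58 - 1*(-608)) + 8*31)/(-4900 + 2622) = ((58 + 608) + 248)/(-2278) = (666 + 248)*(-1/2278) = 914*(-1/2278) = -457/1139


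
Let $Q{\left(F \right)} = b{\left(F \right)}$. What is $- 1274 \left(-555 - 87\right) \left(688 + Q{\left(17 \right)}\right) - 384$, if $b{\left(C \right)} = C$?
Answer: $576624756$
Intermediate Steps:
$Q{\left(F \right)} = F$
$- 1274 \left(-555 - 87\right) \left(688 + Q{\left(17 \right)}\right) - 384 = - 1274 \left(-555 - 87\right) \left(688 + 17\right) - 384 = - 1274 \left(\left(-642\right) 705\right) - 384 = \left(-1274\right) \left(-452610\right) - 384 = 576625140 - 384 = 576624756$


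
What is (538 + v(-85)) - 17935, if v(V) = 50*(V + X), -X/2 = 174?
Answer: -39047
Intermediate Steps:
X = -348 (X = -2*174 = -348)
v(V) = -17400 + 50*V (v(V) = 50*(V - 348) = 50*(-348 + V) = -17400 + 50*V)
(538 + v(-85)) - 17935 = (538 + (-17400 + 50*(-85))) - 17935 = (538 + (-17400 - 4250)) - 17935 = (538 - 21650) - 17935 = -21112 - 17935 = -39047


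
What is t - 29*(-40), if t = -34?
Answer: 1126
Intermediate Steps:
t - 29*(-40) = -34 - 29*(-40) = -34 + 1160 = 1126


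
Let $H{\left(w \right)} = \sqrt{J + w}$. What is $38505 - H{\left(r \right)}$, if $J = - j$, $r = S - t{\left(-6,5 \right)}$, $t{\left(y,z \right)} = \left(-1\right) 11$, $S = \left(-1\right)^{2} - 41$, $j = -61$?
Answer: $38505 - 4 \sqrt{2} \approx 38499.0$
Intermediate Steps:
$S = -40$ ($S = 1 - 41 = -40$)
$t{\left(y,z \right)} = -11$
$r = -29$ ($r = -40 - -11 = -40 + 11 = -29$)
$J = 61$ ($J = \left(-1\right) \left(-61\right) = 61$)
$H{\left(w \right)} = \sqrt{61 + w}$
$38505 - H{\left(r \right)} = 38505 - \sqrt{61 - 29} = 38505 - \sqrt{32} = 38505 - 4 \sqrt{2}$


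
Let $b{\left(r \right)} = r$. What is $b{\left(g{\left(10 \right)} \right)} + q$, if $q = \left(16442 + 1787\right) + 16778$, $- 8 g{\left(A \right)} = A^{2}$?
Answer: $\frac{69989}{2} \approx 34995.0$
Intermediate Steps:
$g{\left(A \right)} = - \frac{A^{2}}{8}$
$q = 35007$ ($q = 18229 + 16778 = 35007$)
$b{\left(g{\left(10 \right)} \right)} + q = - \frac{10^{2}}{8} + 35007 = \left(- \frac{1}{8}\right) 100 + 35007 = - \frac{25}{2} + 35007 = \frac{69989}{2}$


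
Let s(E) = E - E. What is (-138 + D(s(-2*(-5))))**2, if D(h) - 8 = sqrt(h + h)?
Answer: 16900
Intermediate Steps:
s(E) = 0
D(h) = 8 + sqrt(2)*sqrt(h) (D(h) = 8 + sqrt(h + h) = 8 + sqrt(2*h) = 8 + sqrt(2)*sqrt(h))
(-138 + D(s(-2*(-5))))**2 = (-138 + (8 + sqrt(2)*sqrt(0)))**2 = (-138 + (8 + sqrt(2)*0))**2 = (-138 + (8 + 0))**2 = (-138 + 8)**2 = (-130)**2 = 16900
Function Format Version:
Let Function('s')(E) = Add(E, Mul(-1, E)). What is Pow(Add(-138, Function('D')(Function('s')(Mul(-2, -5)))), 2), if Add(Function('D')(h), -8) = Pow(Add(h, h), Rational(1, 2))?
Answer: 16900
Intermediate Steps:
Function('s')(E) = 0
Function('D')(h) = Add(8, Mul(Pow(2, Rational(1, 2)), Pow(h, Rational(1, 2)))) (Function('D')(h) = Add(8, Pow(Add(h, h), Rational(1, 2))) = Add(8, Pow(Mul(2, h), Rational(1, 2))) = Add(8, Mul(Pow(2, Rational(1, 2)), Pow(h, Rational(1, 2)))))
Pow(Add(-138, Function('D')(Function('s')(Mul(-2, -5)))), 2) = Pow(Add(-138, Add(8, Mul(Pow(2, Rational(1, 2)), Pow(0, Rational(1, 2))))), 2) = Pow(Add(-138, Add(8, Mul(Pow(2, Rational(1, 2)), 0))), 2) = Pow(Add(-138, Add(8, 0)), 2) = Pow(Add(-138, 8), 2) = Pow(-130, 2) = 16900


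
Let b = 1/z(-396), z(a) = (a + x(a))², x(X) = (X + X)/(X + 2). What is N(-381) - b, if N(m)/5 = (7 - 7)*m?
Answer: -38809/6024243456 ≈ -6.4421e-6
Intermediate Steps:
x(X) = 2*X/(2 + X) (x(X) = (2*X)/(2 + X) = 2*X/(2 + X))
N(m) = 0 (N(m) = 5*((7 - 7)*m) = 5*(0*m) = 5*0 = 0)
z(a) = (a + 2*a/(2 + a))²
b = 38809/6024243456 (b = 1/((-396)²*(4 - 396)²/(2 - 396)²) = 1/(156816*(-392)²/(-394)²) = 1/(156816*(1/155236)*153664) = 1/(6024243456/38809) = 38809/6024243456 ≈ 6.4421e-6)
N(-381) - b = 0 - 1*38809/6024243456 = 0 - 38809/6024243456 = -38809/6024243456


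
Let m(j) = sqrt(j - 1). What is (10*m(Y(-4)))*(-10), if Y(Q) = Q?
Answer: -100*I*sqrt(5) ≈ -223.61*I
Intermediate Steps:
m(j) = sqrt(-1 + j)
(10*m(Y(-4)))*(-10) = (10*sqrt(-1 - 4))*(-10) = (10*sqrt(-5))*(-10) = (10*(I*sqrt(5)))*(-10) = (10*I*sqrt(5))*(-10) = -100*I*sqrt(5)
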